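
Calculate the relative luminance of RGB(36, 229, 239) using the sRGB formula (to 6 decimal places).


Linearize each channel (sRGB transfer function): c = v/255; c_lin = c/12.92 if c ≤ 0.04045, else ((c+0.055)/1.055)^2.4
  R: 36/255 ≈ 0.141176 > 0.04045 → ((0.141176+0.055)/1.055)^2.4 ≈ 0.017642
  G: 229/255 ≈ 0.898039 > 0.04045 → ((0.898039+0.055)/1.055)^2.4 ≈ 0.783538
  B: 239/255 ≈ 0.937255 > 0.04045 → ((0.937255+0.055)/1.055)^2.4 ≈ 0.863157
R_lin = 0.017642, G_lin = 0.783538, B_lin = 0.863157
L = 0.2126×R + 0.7152×G + 0.0722×B
L = 0.2126×0.017642 + 0.7152×0.783538 + 0.0722×0.863157
L ≈ 0.626457


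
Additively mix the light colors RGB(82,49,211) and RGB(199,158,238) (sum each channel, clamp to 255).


Additive: each channel = min(255, C₁+C₂)
R: 82+199 = 281 → 255
G: 49+158 = 207 → 207
B: 211+238 = 449 → 255
= RGB(255, 207, 255)


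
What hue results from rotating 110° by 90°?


New hue = (H + rotation) mod 360
New hue = (110 + 90) mod 360
= 200 mod 360
= 200°


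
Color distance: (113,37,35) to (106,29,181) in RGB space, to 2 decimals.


d = √[(R₁-R₂)² + (G₁-G₂)² + (B₁-B₂)²]
d = √[(113-106)² + (37-29)² + (35-181)²]
d = √[49 + 64 + 21316]
d = √21429
d ≈ 146.39


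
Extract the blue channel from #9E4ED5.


Color: #9E4ED5
R = 9E = 158
G = 4E = 78
B = D5 = 213
Blue = 213


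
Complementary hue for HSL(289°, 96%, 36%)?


Complement = opposite side of color wheel = hue + 180°
H' = (289 + 180) mod 360 = 109°
S and L unchanged.
= HSL(109°, 96%, 36%)


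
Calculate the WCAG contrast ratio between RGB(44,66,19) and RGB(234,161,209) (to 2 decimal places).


Linearize each sRGB channel c=v/255: c/12.92 if c ≤ 0.04045 else ((c+0.055)/1.055)^2.4
L = 0.2126×R_lin + 0.7152×G_lin + 0.0722×B_lin
Color 1 (44,66,19):
  R=44: 44/255≈0.1725 > 0.04045 → ((0.1725+0.055)/1.055)^2.4 ≈ 0.02519
  G=66: 66/255≈0.2588 > 0.04045 → ((0.2588+0.055)/1.055)^2.4 ≈ 0.05448
  B=19: 19/255≈0.0745 > 0.04045 → ((0.0745+0.055)/1.055)^2.4 ≈ 0.00651
  L1 = 0.2126×0.02519 + 0.7152×0.05448 + 0.0722×0.00651 ≈ 0.04479
Color 2 (234,161,209):
  R=234: 234/255≈0.9176 > 0.04045 → ((0.9176+0.055)/1.055)^2.4 ≈ 0.82279
  G=161: 161/255≈0.6314 > 0.04045 → ((0.6314+0.055)/1.055)^2.4 ≈ 0.35640
  B=209: 209/255≈0.8196 > 0.04045 → ((0.8196+0.055)/1.055)^2.4 ≈ 0.63760
  L2 = 0.2126×0.82279 + 0.7152×0.35640 + 0.0722×0.63760 ≈ 0.47586
Lighter = 0.47586, Darker = 0.04479
Ratio = (L_lighter + 0.05) / (L_darker + 0.05)
Ratio = (0.47586 + 0.05) / (0.04479 + 0.05) = 0.52586 / 0.09479 ≈ 5.5476
Ratio ≈ 5.55:1


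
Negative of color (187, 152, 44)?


Invert: (255-R, 255-G, 255-B)
R: 255-187 = 68
G: 255-152 = 103
B: 255-44 = 211
= RGB(68, 103, 211)


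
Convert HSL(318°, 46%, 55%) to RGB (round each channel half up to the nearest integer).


H=318°, S=0.46, L=0.55
C = (1-|2L-1|)×S = (1-|0.10|)×0.46 = 0.414
H' = H/60 = 318/60 ≈ 5.3000; X = C×(1-|H' mod 2 - 1|) = 0.2898
m = L - C/2 = 0.55 - 0.207 = 0.343
Sector ⌊H'⌋ = 5 → (R',G',B') = (0.414, 0.0, 0.2898)
RGB = ((R'+m)×255, (G'+m)×255, (B'+m)×255) = (193.035, 87.465, 161.364)
Round half up → RGB(193, 87, 161)


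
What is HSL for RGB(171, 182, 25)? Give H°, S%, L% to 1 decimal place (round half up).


Normalize: R'=171/255≈0.6706, G'=182/255≈0.7137, B'=25/255≈0.0980
Max=182/255, Min=25/255, Δ=Max-Min=157/255
L = (Max+Min)/2 = (182+25)/510 = 207/510 = 0.40588… → L = 40.6%
L ≤ 0.5 → S = Δ/(Max+Min) = 157/(182+25) = 157/207 = 0.75845… → S = 75.8%
(the 1/255 factors cancel in S and H, so raw channel differences can be used)
Max is G' → H = 60 × ((B-R)/Δ + 2) = 60 × ((25-171)/157 + 2)
  -146/157 + 2 = -0.9299… + 2 = 1.0700…
  H = 60 × 1.0700… = 64.203…° → H = 64.2°
= HSL(64.2°, 75.8%, 40.6%)


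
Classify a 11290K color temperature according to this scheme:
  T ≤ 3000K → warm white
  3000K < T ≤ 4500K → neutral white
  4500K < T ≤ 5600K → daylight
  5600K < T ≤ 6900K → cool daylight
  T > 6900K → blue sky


Temperature: 11290K
11290K > 6900K → blue sky
Classification: blue sky


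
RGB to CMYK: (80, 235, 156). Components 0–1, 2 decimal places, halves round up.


R'=80/255≈0.3137, G'=235/255≈0.9216, B'=156/255≈0.6118
K = 1 - max(R',G',B') = 1 - 235/255 = 20/255 = 0.07843… → 0.08
(1-R'-K)/(1-K) simplifies to (max-R)/max with max = 235:
C = (235-80)/235 = 155/235 = 0.65957… → 0.66
M = (235-235)/235 = 0/235 = 0 → 0.00
Y = (235-156)/235 = 79/235 = 0.33617… → 0.34
= CMYK(0.66, 0.00, 0.34, 0.08)


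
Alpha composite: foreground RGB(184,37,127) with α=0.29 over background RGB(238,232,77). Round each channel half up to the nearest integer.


C = α×F + (1-α)×B, with 1-α = 0.71
R: 0.29×184 + 0.71×238 = 53.36 + 168.98 = 222.34 → 222
G: 0.29×37 + 0.71×232 = 10.73 + 164.72 = 175.45 → 175
B: 0.29×127 + 0.71×77 = 36.83 + 54.67 = 91.50 → 92
= RGB(222, 175, 92)


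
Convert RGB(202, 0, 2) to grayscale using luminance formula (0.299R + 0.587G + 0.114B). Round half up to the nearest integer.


Gray = 0.299×R + 0.587×G + 0.114×B
Gray = 0.299×202 + 0.587×0 + 0.114×2
Gray = 60.398 + 0.000 + 0.228
Gray = 60.626 → round half up → 61
Gray = 61


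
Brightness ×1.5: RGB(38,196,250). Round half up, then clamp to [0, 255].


Multiply each channel by 1.5, round half up, clamp to [0, 255]
R: 38×1.5 = 57
G: 196×1.5 = 294 → clamp → 255
B: 250×1.5 = 375 → clamp → 255
= RGB(57, 255, 255)


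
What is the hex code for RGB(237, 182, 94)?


R = 237 → ED (hex)
G = 182 → B6 (hex)
B = 94 → 5E (hex)
Hex = #EDB65E


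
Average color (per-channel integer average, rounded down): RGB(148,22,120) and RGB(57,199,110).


Midpoint: each channel = ⌊(C₁+C₂)/2⌋
R: ⌊(148+57)/2⌋ = 102
G: ⌊(22+199)/2⌋ = 110
B: ⌊(120+110)/2⌋ = 115
= RGB(102, 110, 115)


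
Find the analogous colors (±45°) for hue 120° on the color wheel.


Base hue: 120°
Left analog: (120 - 45) mod 360 = 75°
Right analog: (120 + 45) mod 360 = 165°
Analogous hues = 75° and 165°


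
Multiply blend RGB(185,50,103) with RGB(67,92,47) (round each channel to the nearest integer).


Multiply: C = A×B/255, rounded to nearest integer
R: 185×67/255 = 12395/255 ≈ 48.608 → 49
G: 50×92/255 = 4600/255 ≈ 18.039 → 18
B: 103×47/255 = 4841/255 ≈ 18.984 → 19
= RGB(49, 18, 19)


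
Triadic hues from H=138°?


Triadic: equally spaced at 120° intervals
H1 = 138°
H2 = (138 + 120) mod 360 = 258°
H3 = (138 + 240) mod 360 = 18°
Triadic = 138°, 258°, 18°


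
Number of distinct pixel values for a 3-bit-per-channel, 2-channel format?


Total bits = 3 bits/channel × 2 channels = 6 bits
Distinct pixel values = 2^6
= 64 pixel values


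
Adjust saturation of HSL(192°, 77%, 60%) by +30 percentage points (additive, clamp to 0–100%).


Original S = 77%
Adjustment = +30 percentage points
New S = 77 + (30) = 107
Clamp to [0, 100] → 100
= HSL(192°, 100%, 60%)


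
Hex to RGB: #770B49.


77 → 119 (R)
0B → 11 (G)
49 → 73 (B)
= RGB(119, 11, 73)


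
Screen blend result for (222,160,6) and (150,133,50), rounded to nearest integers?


Screen: C = 255 - (255-A)×(255-B)/255, rounded to nearest integer
R: 255 - (255-222)×(255-150)/255 = 255 - 3465/255 ≈ 255 - 13.588 = 241.412 → 241
G: 255 - (255-160)×(255-133)/255 = 255 - 11590/255 ≈ 255 - 45.451 = 209.549 → 210
B: 255 - (255-6)×(255-50)/255 = 255 - 51045/255 ≈ 255 - 200.176 = 54.824 → 55
= RGB(241, 210, 55)


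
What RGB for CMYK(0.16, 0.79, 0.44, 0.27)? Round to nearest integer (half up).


R = 255 × (1-C) × (1-K) = 255 × 0.84 × 0.73 = 156.366 → 156
G = 255 × (1-M) × (1-K) = 255 × 0.21 × 0.73 = 39.0915 → 39
B = 255 × (1-Y) × (1-K) = 255 × 0.56 × 0.73 = 104.244 → 104
= RGB(156, 39, 104)


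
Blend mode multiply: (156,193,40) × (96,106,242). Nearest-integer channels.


Multiply: C = A×B/255, rounded to nearest integer
R: 156×96/255 = 14976/255 ≈ 58.729 → 59
G: 193×106/255 = 20458/255 ≈ 80.227 → 80
B: 40×242/255 = 9680/255 ≈ 37.961 → 38
= RGB(59, 80, 38)


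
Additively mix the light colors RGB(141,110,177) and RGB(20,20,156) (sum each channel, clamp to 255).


Additive: each channel = min(255, C₁+C₂)
R: 141+20 = 161 → 161
G: 110+20 = 130 → 130
B: 177+156 = 333 → 255
= RGB(161, 130, 255)


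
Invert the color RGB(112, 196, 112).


Invert: (255-R, 255-G, 255-B)
R: 255-112 = 143
G: 255-196 = 59
B: 255-112 = 143
= RGB(143, 59, 143)


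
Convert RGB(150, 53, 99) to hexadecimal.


R = 150 → 96 (hex)
G = 53 → 35 (hex)
B = 99 → 63 (hex)
Hex = #963563


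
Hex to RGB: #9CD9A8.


9C → 156 (R)
D9 → 217 (G)
A8 → 168 (B)
= RGB(156, 217, 168)


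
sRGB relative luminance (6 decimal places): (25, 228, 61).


Linearize each channel (sRGB transfer function): c = v/255; c_lin = c/12.92 if c ≤ 0.04045, else ((c+0.055)/1.055)^2.4
  R: 25/255 ≈ 0.098039 > 0.04045 → ((0.098039+0.055)/1.055)^2.4 ≈ 0.009721
  G: 228/255 ≈ 0.894118 > 0.04045 → ((0.894118+0.055)/1.055)^2.4 ≈ 0.775822
  B: 61/255 ≈ 0.239216 > 0.04045 → ((0.239216+0.055)/1.055)^2.4 ≈ 0.046665
R_lin = 0.009721, G_lin = 0.775822, B_lin = 0.046665
L = 0.2126×R + 0.7152×G + 0.0722×B
L = 0.2126×0.009721 + 0.7152×0.775822 + 0.0722×0.046665
L ≈ 0.560304


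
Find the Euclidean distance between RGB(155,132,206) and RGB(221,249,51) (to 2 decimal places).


d = √[(R₁-R₂)² + (G₁-G₂)² + (B₁-B₂)²]
d = √[(155-221)² + (132-249)² + (206-51)²]
d = √[4356 + 13689 + 24025]
d = √42070
d ≈ 205.11


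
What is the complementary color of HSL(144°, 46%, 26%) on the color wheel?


Complement = opposite side of color wheel = hue + 180°
H' = (144 + 180) mod 360 = 324°
S and L unchanged.
= HSL(324°, 46%, 26%)


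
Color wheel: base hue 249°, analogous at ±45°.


Base hue: 249°
Left analog: (249 - 45) mod 360 = 204°
Right analog: (249 + 45) mod 360 = 294°
Analogous hues = 204° and 294°


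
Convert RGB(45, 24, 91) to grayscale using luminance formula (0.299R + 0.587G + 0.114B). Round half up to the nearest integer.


Gray = 0.299×R + 0.587×G + 0.114×B
Gray = 0.299×45 + 0.587×24 + 0.114×91
Gray = 13.455 + 14.088 + 10.374
Gray = 37.917 → round half up → 38
Gray = 38


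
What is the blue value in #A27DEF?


Color: #A27DEF
R = A2 = 162
G = 7D = 125
B = EF = 239
Blue = 239


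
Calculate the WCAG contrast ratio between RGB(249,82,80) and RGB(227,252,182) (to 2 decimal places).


Linearize each sRGB channel c=v/255: c/12.92 if c ≤ 0.04045 else ((c+0.055)/1.055)^2.4
L = 0.2126×R_lin + 0.7152×G_lin + 0.0722×B_lin
Color 1 (249,82,80):
  R=249: 249/255≈0.9765 > 0.04045 → ((0.9765+0.055)/1.055)^2.4 ≈ 0.94731
  G=82: 82/255≈0.3216 > 0.04045 → ((0.3216+0.055)/1.055)^2.4 ≈ 0.08438
  B=80: 80/255≈0.3137 > 0.04045 → ((0.3137+0.055)/1.055)^2.4 ≈ 0.08022
  L1 = 0.2126×0.94731 + 0.7152×0.08438 + 0.0722×0.08022 ≈ 0.26754
Color 2 (227,252,182):
  R=227: 227/255≈0.8902 > 0.04045 → ((0.8902+0.055)/1.055)^2.4 ≈ 0.76815
  G=252: 252/255≈0.9882 > 0.04045 → ((0.9882+0.055)/1.055)^2.4 ≈ 0.97345
  B=182: 182/255≈0.7137 > 0.04045 → ((0.7137+0.055)/1.055)^2.4 ≈ 0.46778
  L2 = 0.2126×0.76815 + 0.7152×0.97345 + 0.0722×0.46778 ≈ 0.89329
Lighter = 0.89329, Darker = 0.26754
Ratio = (L_lighter + 0.05) / (L_darker + 0.05)
Ratio = (0.89329 + 0.05) / (0.26754 + 0.05) = 0.94329 / 0.31754 ≈ 2.9707
Ratio ≈ 2.97:1


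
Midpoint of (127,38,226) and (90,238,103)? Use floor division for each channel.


Midpoint: each channel = ⌊(C₁+C₂)/2⌋
R: ⌊(127+90)/2⌋ = 108
G: ⌊(38+238)/2⌋ = 138
B: ⌊(226+103)/2⌋ = 164
= RGB(108, 138, 164)


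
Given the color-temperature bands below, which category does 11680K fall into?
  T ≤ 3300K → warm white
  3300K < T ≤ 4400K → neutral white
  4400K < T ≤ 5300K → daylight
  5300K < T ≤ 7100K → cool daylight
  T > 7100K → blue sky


Temperature: 11680K
11680K > 7100K → blue sky
Classification: blue sky


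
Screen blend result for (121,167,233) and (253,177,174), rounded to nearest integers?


Screen: C = 255 - (255-A)×(255-B)/255, rounded to nearest integer
R: 255 - (255-121)×(255-253)/255 = 255 - 268/255 ≈ 255 - 1.051 = 253.949 → 254
G: 255 - (255-167)×(255-177)/255 = 255 - 6864/255 ≈ 255 - 26.918 = 228.082 → 228
B: 255 - (255-233)×(255-174)/255 = 255 - 1782/255 ≈ 255 - 6.988 = 248.012 → 248
= RGB(254, 228, 248)


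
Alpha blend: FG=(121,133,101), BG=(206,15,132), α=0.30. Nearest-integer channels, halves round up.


C = α×F + (1-α)×B, with 1-α = 0.70
R: 0.30×121 + 0.70×206 = 36.30 + 144.20 = 180.50 → 181
G: 0.30×133 + 0.70×15 = 39.90 + 10.50 = 50.40 → 50
B: 0.30×101 + 0.70×132 = 30.30 + 92.40 = 122.70 → 123
= RGB(181, 50, 123)


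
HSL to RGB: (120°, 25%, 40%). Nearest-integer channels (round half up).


H=120°, S=0.25, L=0.40
C = (1-|2L-1|)×S = (1-|-0.20|)×0.25 = 0.2
H' = H/60 = 120/60 ≈ 2.0000; X = C×(1-|H' mod 2 - 1|) = 0.0
m = L - C/2 = 0.40 - 0.1 = 0.3
Sector ⌊H'⌋ = 2 → (R',G',B') = (0.0, 0.2, 0.0)
RGB = ((R'+m)×255, (G'+m)×255, (B'+m)×255) = (76.5, 127.5, 76.5)
Round half up → RGB(77, 128, 77)


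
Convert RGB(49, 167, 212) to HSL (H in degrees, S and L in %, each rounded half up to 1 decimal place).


Normalize: R'=49/255≈0.1922, G'=167/255≈0.6549, B'=212/255≈0.8314
Max=212/255, Min=49/255, Δ=Max-Min=163/255
L = (Max+Min)/2 = (212+49)/510 = 261/510 = 0.51176… → L = 51.2%
L > 0.5 → S = Δ/(2-Max-Min) = 163/(510-212-49) = 163/249 = 0.65461… → S = 65.5%
(the 1/255 factors cancel in S and H, so raw channel differences can be used)
Max is B' → H = 60 × ((R-G)/Δ + 4) = 60 × ((49-167)/163 + 4)
  -118/163 + 4 = -0.7239… + 4 = 3.2760…
  H = 60 × 3.2760… = 196.564…° → H = 196.6°
= HSL(196.6°, 65.5%, 51.2%)


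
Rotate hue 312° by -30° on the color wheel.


New hue = (H + rotation) mod 360
New hue = (312 -30) mod 360
= 282 mod 360
= 282°


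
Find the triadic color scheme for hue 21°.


Triadic: equally spaced at 120° intervals
H1 = 21°
H2 = (21 + 120) mod 360 = 141°
H3 = (21 + 240) mod 360 = 261°
Triadic = 21°, 141°, 261°


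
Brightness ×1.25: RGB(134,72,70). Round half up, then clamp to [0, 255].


Multiply each channel by 1.25, round half up, clamp to [0, 255]
R: 134×1.25 = 167.5 → round → 168
G: 72×1.25 = 90
B: 70×1.25 = 87.5 → round → 88
= RGB(168, 90, 88)


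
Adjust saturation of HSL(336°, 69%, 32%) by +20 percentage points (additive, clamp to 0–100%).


Original S = 69%
Adjustment = +20 percentage points
New S = 69 + (20) = 89
Clamp to [0, 100] → 89
= HSL(336°, 89%, 32%)


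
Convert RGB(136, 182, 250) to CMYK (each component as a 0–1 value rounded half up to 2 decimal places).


R'=136/255≈0.5333, G'=182/255≈0.7137, B'=250/255≈0.9804
K = 1 - max(R',G',B') = 1 - 250/255 = 5/255 = 0.01960… → 0.02
(1-R'-K)/(1-K) simplifies to (max-R)/max with max = 250:
C = (250-136)/250 = 114/250 = 0.456 → 0.46
M = (250-182)/250 = 68/250 = 0.272 → 0.27
Y = (250-250)/250 = 0/250 = 0 → 0.00
= CMYK(0.46, 0.27, 0.00, 0.02)


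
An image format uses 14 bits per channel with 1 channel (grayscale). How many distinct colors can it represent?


Total bits = 14 bits/channel × 1 channels = 14 bits
Distinct colors = 2^14
= 16,384 colors


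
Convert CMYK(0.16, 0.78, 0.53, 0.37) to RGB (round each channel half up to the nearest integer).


R = 255 × (1-C) × (1-K) = 255 × 0.84 × 0.63 = 134.946 → 135
G = 255 × (1-M) × (1-K) = 255 × 0.22 × 0.63 = 35.343 → 35
B = 255 × (1-Y) × (1-K) = 255 × 0.47 × 0.63 = 75.5055 → 76
= RGB(135, 35, 76)


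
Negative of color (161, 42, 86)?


Invert: (255-R, 255-G, 255-B)
R: 255-161 = 94
G: 255-42 = 213
B: 255-86 = 169
= RGB(94, 213, 169)


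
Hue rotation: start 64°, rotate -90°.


New hue = (H + rotation) mod 360
New hue = (64 -90) mod 360
= -26 mod 360
= 334°


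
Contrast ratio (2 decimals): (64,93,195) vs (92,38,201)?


Linearize each sRGB channel c=v/255: c/12.92 if c ≤ 0.04045 else ((c+0.055)/1.055)^2.4
L = 0.2126×R_lin + 0.7152×G_lin + 0.0722×B_lin
Color 1 (64,93,195):
  R=64: 64/255≈0.2510 > 0.04045 → ((0.2510+0.055)/1.055)^2.4 ≈ 0.05127
  G=93: 93/255≈0.3647 > 0.04045 → ((0.3647+0.055)/1.055)^2.4 ≈ 0.10946
  B=195: 195/255≈0.7647 > 0.04045 → ((0.7647+0.055)/1.055)^2.4 ≈ 0.54572
  L1 = 0.2126×0.05127 + 0.7152×0.10946 + 0.0722×0.54572 ≈ 0.12859
Color 2 (92,38,201):
  R=92: 92/255≈0.3608 > 0.04045 → ((0.3608+0.055)/1.055)^2.4 ≈ 0.10702
  G=38: 38/255≈0.1490 > 0.04045 → ((0.1490+0.055)/1.055)^2.4 ≈ 0.01938
  B=201: 201/255≈0.7882 > 0.04045 → ((0.7882+0.055)/1.055)^2.4 ≈ 0.58408
  L2 = 0.2126×0.10702 + 0.7152×0.01938 + 0.0722×0.58408 ≈ 0.07879
Lighter = 0.12859, Darker = 0.07879
Ratio = (L_lighter + 0.05) / (L_darker + 0.05)
Ratio = (0.12859 + 0.05) / (0.07879 + 0.05) = 0.17859 / 0.12879 ≈ 1.3867
Ratio ≈ 1.39:1


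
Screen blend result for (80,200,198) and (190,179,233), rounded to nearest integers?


Screen: C = 255 - (255-A)×(255-B)/255, rounded to nearest integer
R: 255 - (255-80)×(255-190)/255 = 255 - 11375/255 ≈ 255 - 44.608 = 210.392 → 210
G: 255 - (255-200)×(255-179)/255 = 255 - 4180/255 ≈ 255 - 16.392 = 238.608 → 239
B: 255 - (255-198)×(255-233)/255 = 255 - 1254/255 ≈ 255 - 4.918 = 250.082 → 250
= RGB(210, 239, 250)


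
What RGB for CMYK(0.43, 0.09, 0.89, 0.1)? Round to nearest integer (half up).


R = 255 × (1-C) × (1-K) = 255 × 0.57 × 0.90 = 130.815 → 131
G = 255 × (1-M) × (1-K) = 255 × 0.91 × 0.90 = 208.845 → 209
B = 255 × (1-Y) × (1-K) = 255 × 0.11 × 0.90 = 25.245 → 25
= RGB(131, 209, 25)


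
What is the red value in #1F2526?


Color: #1F2526
R = 1F = 31
G = 25 = 37
B = 26 = 38
Red = 31


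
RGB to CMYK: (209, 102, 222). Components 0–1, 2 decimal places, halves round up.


R'=209/255≈0.8196, G'=102/255≈0.4000, B'=222/255≈0.8706
K = 1 - max(R',G',B') = 1 - 222/255 = 33/255 = 0.12941… → 0.13
(1-R'-K)/(1-K) simplifies to (max-R)/max with max = 222:
C = (222-209)/222 = 13/222 = 0.05855… → 0.06
M = (222-102)/222 = 120/222 = 0.54054… → 0.54
Y = (222-222)/222 = 0/222 = 0 → 0.00
= CMYK(0.06, 0.54, 0.00, 0.13)


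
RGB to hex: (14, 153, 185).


R = 14 → 0E (hex)
G = 153 → 99 (hex)
B = 185 → B9 (hex)
Hex = #0E99B9


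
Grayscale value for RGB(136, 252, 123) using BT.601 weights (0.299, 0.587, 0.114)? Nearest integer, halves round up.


Gray = 0.299×R + 0.587×G + 0.114×B
Gray = 0.299×136 + 0.587×252 + 0.114×123
Gray = 40.664 + 147.924 + 14.022
Gray = 202.610 → round half up → 203
Gray = 203


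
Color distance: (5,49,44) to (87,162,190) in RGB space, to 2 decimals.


d = √[(R₁-R₂)² + (G₁-G₂)² + (B₁-B₂)²]
d = √[(5-87)² + (49-162)² + (44-190)²]
d = √[6724 + 12769 + 21316]
d = √40809
d ≈ 202.01


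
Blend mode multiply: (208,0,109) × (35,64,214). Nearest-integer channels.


Multiply: C = A×B/255, rounded to nearest integer
R: 208×35/255 = 7280/255 ≈ 28.549 → 29
G: 0×64/255 = 0/255 ≈ 0.000 → 0
B: 109×214/255 = 23326/255 ≈ 91.475 → 91
= RGB(29, 0, 91)


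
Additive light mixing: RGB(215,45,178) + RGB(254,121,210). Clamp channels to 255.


Additive: each channel = min(255, C₁+C₂)
R: 215+254 = 469 → 255
G: 45+121 = 166 → 166
B: 178+210 = 388 → 255
= RGB(255, 166, 255)


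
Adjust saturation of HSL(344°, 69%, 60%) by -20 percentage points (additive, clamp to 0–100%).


Original S = 69%
Adjustment = -20 percentage points
New S = 69 + (-20) = 49
Clamp to [0, 100] → 49
= HSL(344°, 49%, 60%)


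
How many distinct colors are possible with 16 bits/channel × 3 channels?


Total bits = 16 bits/channel × 3 channels = 48 bits
Distinct colors = 2^48
= 281,474,976,710,656 colors


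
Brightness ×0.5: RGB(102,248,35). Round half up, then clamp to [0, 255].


Multiply each channel by 0.5, round half up, clamp to [0, 255]
R: 102×0.5 = 51
G: 248×0.5 = 124
B: 35×0.5 = 17.5 → round → 18
= RGB(51, 124, 18)


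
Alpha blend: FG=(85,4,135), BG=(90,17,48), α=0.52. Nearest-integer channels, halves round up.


C = α×F + (1-α)×B, with 1-α = 0.48
R: 0.52×85 + 0.48×90 = 44.20 + 43.20 = 87.40 → 87
G: 0.52×4 + 0.48×17 = 2.08 + 8.16 = 10.24 → 10
B: 0.52×135 + 0.48×48 = 70.20 + 23.04 = 93.24 → 93
= RGB(87, 10, 93)


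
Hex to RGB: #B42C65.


B4 → 180 (R)
2C → 44 (G)
65 → 101 (B)
= RGB(180, 44, 101)


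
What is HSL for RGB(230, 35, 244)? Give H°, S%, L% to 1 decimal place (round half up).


Normalize: R'=230/255≈0.9020, G'=35/255≈0.1373, B'=244/255≈0.9569
Max=244/255, Min=35/255, Δ=Max-Min=209/255
L = (Max+Min)/2 = (244+35)/510 = 279/510 = 0.54705… → L = 54.7%
L > 0.5 → S = Δ/(2-Max-Min) = 209/(510-244-35) = 209/231 = 0.90476… → S = 90.5%
(the 1/255 factors cancel in S and H, so raw channel differences can be used)
Max is B' → H = 60 × ((R-G)/Δ + 4) = 60 × ((230-35)/209 + 4)
  195/209 + 4 = 0.9330… + 4 = 4.9330…
  H = 60 × 4.9330… = 295.980…° → H = 296.0°
= HSL(296.0°, 90.5%, 54.7%)


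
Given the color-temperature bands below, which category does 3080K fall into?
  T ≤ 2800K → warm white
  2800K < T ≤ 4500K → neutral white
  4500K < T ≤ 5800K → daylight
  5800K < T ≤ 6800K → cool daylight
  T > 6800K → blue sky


Temperature: 3080K
2800K < 3080K ≤ 4500K → neutral white
Classification: neutral white


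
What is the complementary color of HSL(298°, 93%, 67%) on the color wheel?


Complement = opposite side of color wheel = hue + 180°
H' = (298 + 180) mod 360 = 118°
S and L unchanged.
= HSL(118°, 93%, 67%)


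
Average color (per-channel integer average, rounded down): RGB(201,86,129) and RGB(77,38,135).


Midpoint: each channel = ⌊(C₁+C₂)/2⌋
R: ⌊(201+77)/2⌋ = 139
G: ⌊(86+38)/2⌋ = 62
B: ⌊(129+135)/2⌋ = 132
= RGB(139, 62, 132)


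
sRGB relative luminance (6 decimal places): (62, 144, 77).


Linearize each channel (sRGB transfer function): c = v/255; c_lin = c/12.92 if c ≤ 0.04045, else ((c+0.055)/1.055)^2.4
  R: 62/255 ≈ 0.243137 > 0.04045 → ((0.243137+0.055)/1.055)^2.4 ≈ 0.048172
  G: 144/255 ≈ 0.564706 > 0.04045 → ((0.564706+0.055)/1.055)^2.4 ≈ 0.278894
  B: 77/255 ≈ 0.301961 > 0.04045 → ((0.301961+0.055)/1.055)^2.4 ≈ 0.074214
R_lin = 0.048172, G_lin = 0.278894, B_lin = 0.074214
L = 0.2126×R + 0.7152×G + 0.0722×B
L = 0.2126×0.048172 + 0.7152×0.278894 + 0.0722×0.074214
L ≈ 0.215065


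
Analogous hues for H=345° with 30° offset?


Base hue: 345°
Left analog: (345 - 30) mod 360 = 315°
Right analog: (345 + 30) mod 360 = 15°
Analogous hues = 315° and 15°


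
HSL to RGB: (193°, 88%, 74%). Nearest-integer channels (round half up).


H=193°, S=0.88, L=0.74
C = (1-|2L-1|)×S = (1-|0.48|)×0.88 = 0.4576
H' = H/60 = 193/60 ≈ 3.2167; X = C×(1-|H' mod 2 - 1|) ≈ 0.3585
m = L - C/2 = 0.74 - 0.2288 = 0.5112
Sector ⌊H'⌋ = 3 → (R',G',B') = (0.0, ≈0.3585, 0.4576)
RGB = ((R'+m)×255, (G'+m)×255, (B'+m)×255) = (130.356, 221.7616, 247.044)
Round half up → RGB(130, 222, 247)


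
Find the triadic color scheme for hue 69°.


Triadic: equally spaced at 120° intervals
H1 = 69°
H2 = (69 + 120) mod 360 = 189°
H3 = (69 + 240) mod 360 = 309°
Triadic = 69°, 189°, 309°


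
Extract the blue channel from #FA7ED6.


Color: #FA7ED6
R = FA = 250
G = 7E = 126
B = D6 = 214
Blue = 214


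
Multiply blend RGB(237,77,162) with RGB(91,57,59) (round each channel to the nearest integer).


Multiply: C = A×B/255, rounded to nearest integer
R: 237×91/255 = 21567/255 ≈ 84.576 → 85
G: 77×57/255 = 4389/255 ≈ 17.212 → 17
B: 162×59/255 = 9558/255 ≈ 37.482 → 37
= RGB(85, 17, 37)


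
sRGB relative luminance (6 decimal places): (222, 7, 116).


Linearize each channel (sRGB transfer function): c = v/255; c_lin = c/12.92 if c ≤ 0.04045, else ((c+0.055)/1.055)^2.4
  R: 222/255 ≈ 0.870588 > 0.04045 → ((0.870588+0.055)/1.055)^2.4 ≈ 0.730461
  G: 7/255 ≈ 0.027451 ≤ 0.04045 → 0.027451/12.92 ≈ 0.002125
  B: 116/255 ≈ 0.454902 > 0.04045 → ((0.454902+0.055)/1.055)^2.4 ≈ 0.174647
R_lin = 0.730461, G_lin = 0.002125, B_lin = 0.174647
L = 0.2126×R + 0.7152×G + 0.0722×B
L = 0.2126×0.730461 + 0.7152×0.002125 + 0.0722×0.174647
L ≈ 0.169425


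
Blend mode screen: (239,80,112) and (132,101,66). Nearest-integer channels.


Screen: C = 255 - (255-A)×(255-B)/255, rounded to nearest integer
R: 255 - (255-239)×(255-132)/255 = 255 - 1968/255 ≈ 255 - 7.718 = 247.282 → 247
G: 255 - (255-80)×(255-101)/255 = 255 - 26950/255 ≈ 255 - 105.686 = 149.314 → 149
B: 255 - (255-112)×(255-66)/255 = 255 - 27027/255 ≈ 255 - 105.988 = 149.012 → 149
= RGB(247, 149, 149)


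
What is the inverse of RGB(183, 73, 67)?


Invert: (255-R, 255-G, 255-B)
R: 255-183 = 72
G: 255-73 = 182
B: 255-67 = 188
= RGB(72, 182, 188)


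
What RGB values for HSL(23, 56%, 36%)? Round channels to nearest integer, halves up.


H=23°, S=0.56, L=0.36
C = (1-|2L-1|)×S = (1-|-0.28|)×0.56 = 0.4032
H' = H/60 = 23/60 ≈ 0.3833; X = C×(1-|H' mod 2 - 1|) = 0.15456
m = L - C/2 = 0.36 - 0.2016 = 0.1584
Sector ⌊H'⌋ = 0 → (R',G',B') = (0.4032, 0.15456, 0.0)
RGB = ((R'+m)×255, (G'+m)×255, (B'+m)×255) = (143.208, 79.8048, 40.392)
Round half up → RGB(143, 80, 40)


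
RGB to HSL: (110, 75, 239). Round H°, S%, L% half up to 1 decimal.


Normalize: R'=110/255≈0.4314, G'=75/255≈0.2941, B'=239/255≈0.9373
Max=239/255, Min=75/255, Δ=Max-Min=164/255
L = (Max+Min)/2 = (239+75)/510 = 314/510 = 0.61568… → L = 61.6%
L > 0.5 → S = Δ/(2-Max-Min) = 164/(510-239-75) = 164/196 = 0.83673… → S = 83.7%
(the 1/255 factors cancel in S and H, so raw channel differences can be used)
Max is B' → H = 60 × ((R-G)/Δ + 4) = 60 × ((110-75)/164 + 4)
  35/164 + 4 = 0.2134… + 4 = 4.2134…
  H = 60 × 4.2134… = 252.804…° → H = 252.8°
= HSL(252.8°, 83.7%, 61.6%)


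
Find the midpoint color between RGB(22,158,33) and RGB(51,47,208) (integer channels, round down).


Midpoint: each channel = ⌊(C₁+C₂)/2⌋
R: ⌊(22+51)/2⌋ = 36
G: ⌊(158+47)/2⌋ = 102
B: ⌊(33+208)/2⌋ = 120
= RGB(36, 102, 120)


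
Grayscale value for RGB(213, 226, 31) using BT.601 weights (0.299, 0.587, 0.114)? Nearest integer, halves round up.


Gray = 0.299×R + 0.587×G + 0.114×B
Gray = 0.299×213 + 0.587×226 + 0.114×31
Gray = 63.687 + 132.662 + 3.534
Gray = 199.883 → round half up → 200
Gray = 200


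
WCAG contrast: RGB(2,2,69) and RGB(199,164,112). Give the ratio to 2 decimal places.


Linearize each sRGB channel c=v/255: c/12.92 if c ≤ 0.04045 else ((c+0.055)/1.055)^2.4
L = 0.2126×R_lin + 0.7152×G_lin + 0.0722×B_lin
Color 1 (2,2,69):
  R=2: 2/255≈0.0078 ≤ 0.04045 → 0.0078/12.92 ≈ 0.00061
  G=2: 2/255≈0.0078 ≤ 0.04045 → 0.0078/12.92 ≈ 0.00061
  B=69: 69/255≈0.2706 > 0.04045 → ((0.2706+0.055)/1.055)^2.4 ≈ 0.05951
  L1 = 0.2126×0.00061 + 0.7152×0.00061 + 0.0722×0.05951 ≈ 0.00486
Color 2 (199,164,112):
  R=199: 199/255≈0.7804 > 0.04045 → ((0.7804+0.055)/1.055)^2.4 ≈ 0.57112
  G=164: 164/255≈0.6431 > 0.04045 → ((0.6431+0.055)/1.055)^2.4 ≈ 0.37124
  B=112: 112/255≈0.4392 > 0.04045 → ((0.4392+0.055)/1.055)^2.4 ≈ 0.16203
  L2 = 0.2126×0.57112 + 0.7152×0.37124 + 0.0722×0.16203 ≈ 0.39863
Lighter = 0.39863, Darker = 0.00486
Ratio = (L_lighter + 0.05) / (L_darker + 0.05)
Ratio = (0.39863 + 0.05) / (0.00486 + 0.05) = 0.44863 / 0.05486 ≈ 8.1777
Ratio ≈ 8.18:1


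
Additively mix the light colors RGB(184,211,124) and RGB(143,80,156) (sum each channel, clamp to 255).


Additive: each channel = min(255, C₁+C₂)
R: 184+143 = 327 → 255
G: 211+80 = 291 → 255
B: 124+156 = 280 → 255
= RGB(255, 255, 255)


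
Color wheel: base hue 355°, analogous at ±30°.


Base hue: 355°
Left analog: (355 - 30) mod 360 = 325°
Right analog: (355 + 30) mod 360 = 25°
Analogous hues = 325° and 25°


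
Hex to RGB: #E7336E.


E7 → 231 (R)
33 → 51 (G)
6E → 110 (B)
= RGB(231, 51, 110)


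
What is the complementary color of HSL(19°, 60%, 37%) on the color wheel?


Complement = opposite side of color wheel = hue + 180°
H' = (19 + 180) mod 360 = 199°
S and L unchanged.
= HSL(199°, 60%, 37%)


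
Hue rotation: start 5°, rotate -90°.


New hue = (H + rotation) mod 360
New hue = (5 -90) mod 360
= -85 mod 360
= 275°


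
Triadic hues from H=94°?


Triadic: equally spaced at 120° intervals
H1 = 94°
H2 = (94 + 120) mod 360 = 214°
H3 = (94 + 240) mod 360 = 334°
Triadic = 94°, 214°, 334°


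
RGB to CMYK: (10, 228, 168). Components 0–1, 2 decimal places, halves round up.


R'=10/255≈0.0392, G'=228/255≈0.8941, B'=168/255≈0.6588
K = 1 - max(R',G',B') = 1 - 228/255 = 27/255 = 0.10588… → 0.11
(1-R'-K)/(1-K) simplifies to (max-R)/max with max = 228:
C = (228-10)/228 = 218/228 = 0.95614… → 0.96
M = (228-228)/228 = 0/228 = 0 → 0.00
Y = (228-168)/228 = 60/228 = 0.26315… → 0.26
= CMYK(0.96, 0.00, 0.26, 0.11)


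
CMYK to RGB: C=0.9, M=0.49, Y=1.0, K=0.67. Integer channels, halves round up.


R = 255 × (1-C) × (1-K) = 255 × 0.10 × 0.33 = 8.415 → 8
G = 255 × (1-M) × (1-K) = 255 × 0.51 × 0.33 = 42.9165 → 43
B = 255 × (1-Y) × (1-K) = 255 × 0.00 × 0.33 = 0
= RGB(8, 43, 0)


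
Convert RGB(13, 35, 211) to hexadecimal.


R = 13 → 0D (hex)
G = 35 → 23 (hex)
B = 211 → D3 (hex)
Hex = #0D23D3


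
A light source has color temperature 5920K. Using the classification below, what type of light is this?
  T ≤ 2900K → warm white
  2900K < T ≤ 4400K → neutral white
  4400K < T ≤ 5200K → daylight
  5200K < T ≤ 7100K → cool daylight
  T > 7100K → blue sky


Temperature: 5920K
5200K < 5920K ≤ 7100K → cool daylight
Classification: cool daylight


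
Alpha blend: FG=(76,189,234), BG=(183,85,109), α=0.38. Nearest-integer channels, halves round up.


C = α×F + (1-α)×B, with 1-α = 0.62
R: 0.38×76 + 0.62×183 = 28.88 + 113.46 = 142.34 → 142
G: 0.38×189 + 0.62×85 = 71.82 + 52.70 = 124.52 → 125
B: 0.38×234 + 0.62×109 = 88.92 + 67.58 = 156.50 → 157
= RGB(142, 125, 157)


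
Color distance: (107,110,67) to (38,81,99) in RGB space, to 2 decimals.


d = √[(R₁-R₂)² + (G₁-G₂)² + (B₁-B₂)²]
d = √[(107-38)² + (110-81)² + (67-99)²]
d = √[4761 + 841 + 1024]
d = √6626
d ≈ 81.40


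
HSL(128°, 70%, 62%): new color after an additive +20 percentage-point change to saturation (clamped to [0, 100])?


Original S = 70%
Adjustment = +20 percentage points
New S = 70 + (20) = 90
Clamp to [0, 100] → 90
= HSL(128°, 90%, 62%)


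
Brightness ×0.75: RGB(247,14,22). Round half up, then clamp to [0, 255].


Multiply each channel by 0.75, round half up, clamp to [0, 255]
R: 247×0.75 = 185.25 → round → 185
G: 14×0.75 = 10.5 → round → 11
B: 22×0.75 = 16.5 → round → 17
= RGB(185, 11, 17)


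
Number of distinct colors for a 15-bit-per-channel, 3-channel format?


Total bits = 15 bits/channel × 3 channels = 45 bits
Distinct colors = 2^45
= 35,184,372,088,832 colors


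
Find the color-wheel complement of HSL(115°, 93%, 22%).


Complement = opposite side of color wheel = hue + 180°
H' = (115 + 180) mod 360 = 295°
S and L unchanged.
= HSL(295°, 93%, 22%)


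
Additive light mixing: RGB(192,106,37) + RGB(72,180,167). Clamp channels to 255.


Additive: each channel = min(255, C₁+C₂)
R: 192+72 = 264 → 255
G: 106+180 = 286 → 255
B: 37+167 = 204 → 204
= RGB(255, 255, 204)


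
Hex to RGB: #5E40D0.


5E → 94 (R)
40 → 64 (G)
D0 → 208 (B)
= RGB(94, 64, 208)


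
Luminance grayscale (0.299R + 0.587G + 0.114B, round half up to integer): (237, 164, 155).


Gray = 0.299×R + 0.587×G + 0.114×B
Gray = 0.299×237 + 0.587×164 + 0.114×155
Gray = 70.863 + 96.268 + 17.670
Gray = 184.801 → round half up → 185
Gray = 185


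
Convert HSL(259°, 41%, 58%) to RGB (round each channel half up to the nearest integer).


H=259°, S=0.41, L=0.58
C = (1-|2L-1|)×S = (1-|0.16|)×0.41 = 0.3444
H' = H/60 = 259/60 ≈ 4.3167; X = C×(1-|H' mod 2 - 1|) = 0.10906
m = L - C/2 = 0.58 - 0.1722 = 0.4078
Sector ⌊H'⌋ = 4 → (R',G',B') = (0.10906, 0.0, 0.3444)
RGB = ((R'+m)×255, (G'+m)×255, (B'+m)×255) = (131.7993, 103.989, 191.811)
Round half up → RGB(132, 104, 192)


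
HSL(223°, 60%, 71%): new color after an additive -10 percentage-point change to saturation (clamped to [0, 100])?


Original S = 60%
Adjustment = -10 percentage points
New S = 60 + (-10) = 50
Clamp to [0, 100] → 50
= HSL(223°, 50%, 71%)


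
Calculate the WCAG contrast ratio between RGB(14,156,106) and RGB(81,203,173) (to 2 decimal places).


Linearize each sRGB channel c=v/255: c/12.92 if c ≤ 0.04045 else ((c+0.055)/1.055)^2.4
L = 0.2126×R_lin + 0.7152×G_lin + 0.0722×B_lin
Color 1 (14,156,106):
  R=14: 14/255≈0.0549 > 0.04045 → ((0.0549+0.055)/1.055)^2.4 ≈ 0.00439
  G=156: 156/255≈0.6118 > 0.04045 → ((0.6118+0.055)/1.055)^2.4 ≈ 0.33245
  B=106: 106/255≈0.4157 > 0.04045 → ((0.4157+0.055)/1.055)^2.4 ≈ 0.14413
  L1 = 0.2126×0.00439 + 0.7152×0.33245 + 0.0722×0.14413 ≈ 0.24911
Color 2 (81,203,173):
  R=81: 81/255≈0.3176 > 0.04045 → ((0.3176+0.055)/1.055)^2.4 ≈ 0.08228
  G=203: 203/255≈0.7961 > 0.04045 → ((0.7961+0.055)/1.055)^2.4 ≈ 0.59720
  B=173: 173/255≈0.6784 > 0.04045 → ((0.6784+0.055)/1.055)^2.4 ≈ 0.41789
  L2 = 0.2126×0.08228 + 0.7152×0.59720 + 0.0722×0.41789 ≈ 0.47478
Lighter = 0.47478, Darker = 0.24911
Ratio = (L_lighter + 0.05) / (L_darker + 0.05)
Ratio = (0.47478 + 0.05) / (0.24911 + 0.05) = 0.52478 / 0.29911 ≈ 1.7545
Ratio ≈ 1.75:1


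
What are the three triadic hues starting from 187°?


Triadic: equally spaced at 120° intervals
H1 = 187°
H2 = (187 + 120) mod 360 = 307°
H3 = (187 + 240) mod 360 = 67°
Triadic = 187°, 307°, 67°


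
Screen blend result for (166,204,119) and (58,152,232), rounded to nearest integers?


Screen: C = 255 - (255-A)×(255-B)/255, rounded to nearest integer
R: 255 - (255-166)×(255-58)/255 = 255 - 17533/255 ≈ 255 - 68.757 = 186.243 → 186
G: 255 - (255-204)×(255-152)/255 = 255 - 5253/255 ≈ 255 - 20.600 = 234.400 → 234
B: 255 - (255-119)×(255-232)/255 = 255 - 3128/255 ≈ 255 - 12.267 = 242.733 → 243
= RGB(186, 234, 243)


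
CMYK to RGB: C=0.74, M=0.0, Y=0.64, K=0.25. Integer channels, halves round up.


R = 255 × (1-C) × (1-K) = 255 × 0.26 × 0.75 = 49.725 → 50
G = 255 × (1-M) × (1-K) = 255 × 1.00 × 0.75 = 191.25 → 191
B = 255 × (1-Y) × (1-K) = 255 × 0.36 × 0.75 = 68.85 → 69
= RGB(50, 191, 69)


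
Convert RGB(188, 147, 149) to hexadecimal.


R = 188 → BC (hex)
G = 147 → 93 (hex)
B = 149 → 95 (hex)
Hex = #BC9395


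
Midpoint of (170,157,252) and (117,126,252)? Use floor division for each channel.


Midpoint: each channel = ⌊(C₁+C₂)/2⌋
R: ⌊(170+117)/2⌋ = 143
G: ⌊(157+126)/2⌋ = 141
B: ⌊(252+252)/2⌋ = 252
= RGB(143, 141, 252)


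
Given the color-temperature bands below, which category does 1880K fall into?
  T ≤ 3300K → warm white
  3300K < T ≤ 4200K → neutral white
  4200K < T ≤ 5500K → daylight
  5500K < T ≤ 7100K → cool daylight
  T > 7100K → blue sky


Temperature: 1880K
1880K ≤ 3300K → warm white
Classification: warm white


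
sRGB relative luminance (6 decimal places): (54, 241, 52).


Linearize each channel (sRGB transfer function): c = v/255; c_lin = c/12.92 if c ≤ 0.04045, else ((c+0.055)/1.055)^2.4
  R: 54/255 ≈ 0.211765 > 0.04045 → ((0.211765+0.055)/1.055)^2.4 ≈ 0.036889
  G: 241/255 ≈ 0.945098 > 0.04045 → ((0.945098+0.055)/1.055)^2.4 ≈ 0.879622
  B: 52/255 ≈ 0.203922 > 0.04045 → ((0.203922+0.055)/1.055)^2.4 ≈ 0.034340
R_lin = 0.036889, G_lin = 0.879622, B_lin = 0.034340
L = 0.2126×R + 0.7152×G + 0.0722×B
L = 0.2126×0.036889 + 0.7152×0.879622 + 0.0722×0.034340
L ≈ 0.639428


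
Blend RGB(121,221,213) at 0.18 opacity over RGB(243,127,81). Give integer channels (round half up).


C = α×F + (1-α)×B, with 1-α = 0.82
R: 0.18×121 + 0.82×243 = 21.78 + 199.26 = 221.04 → 221
G: 0.18×221 + 0.82×127 = 39.78 + 104.14 = 143.92 → 144
B: 0.18×213 + 0.82×81 = 38.34 + 66.42 = 104.76 → 105
= RGB(221, 144, 105)


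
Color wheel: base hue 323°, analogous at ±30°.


Base hue: 323°
Left analog: (323 - 30) mod 360 = 293°
Right analog: (323 + 30) mod 360 = 353°
Analogous hues = 293° and 353°


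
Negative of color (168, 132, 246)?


Invert: (255-R, 255-G, 255-B)
R: 255-168 = 87
G: 255-132 = 123
B: 255-246 = 9
= RGB(87, 123, 9)


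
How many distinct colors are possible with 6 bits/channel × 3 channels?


Total bits = 6 bits/channel × 3 channels = 18 bits
Distinct colors = 2^18
= 262,144 colors


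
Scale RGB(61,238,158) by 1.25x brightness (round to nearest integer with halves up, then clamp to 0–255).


Multiply each channel by 1.25, round half up, clamp to [0, 255]
R: 61×1.25 = 76.25 → round → 76
G: 238×1.25 = 297.5 → round → 298 → clamp → 255
B: 158×1.25 = 197.5 → round → 198
= RGB(76, 255, 198)


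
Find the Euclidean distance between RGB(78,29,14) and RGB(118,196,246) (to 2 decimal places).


d = √[(R₁-R₂)² + (G₁-G₂)² + (B₁-B₂)²]
d = √[(78-118)² + (29-196)² + (14-246)²]
d = √[1600 + 27889 + 53824]
d = √83313
d ≈ 288.64


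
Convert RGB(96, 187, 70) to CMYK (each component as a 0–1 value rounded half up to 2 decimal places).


R'=96/255≈0.3765, G'=187/255≈0.7333, B'=70/255≈0.2745
K = 1 - max(R',G',B') = 1 - 187/255 = 68/255 = 0.26666… → 0.27
(1-R'-K)/(1-K) simplifies to (max-R)/max with max = 187:
C = (187-96)/187 = 91/187 = 0.48663… → 0.49
M = (187-187)/187 = 0/187 = 0 → 0.00
Y = (187-70)/187 = 117/187 = 0.62566… → 0.63
= CMYK(0.49, 0.00, 0.63, 0.27)


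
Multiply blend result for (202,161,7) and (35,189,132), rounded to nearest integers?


Multiply: C = A×B/255, rounded to nearest integer
R: 202×35/255 = 7070/255 ≈ 27.725 → 28
G: 161×189/255 = 30429/255 ≈ 119.329 → 119
B: 7×132/255 = 924/255 ≈ 3.624 → 4
= RGB(28, 119, 4)


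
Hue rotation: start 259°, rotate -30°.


New hue = (H + rotation) mod 360
New hue = (259 -30) mod 360
= 229 mod 360
= 229°


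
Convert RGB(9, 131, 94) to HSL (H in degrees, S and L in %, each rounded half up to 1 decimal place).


Normalize: R'=9/255≈0.0353, G'=131/255≈0.5137, B'=94/255≈0.3686
Max=131/255, Min=9/255, Δ=Max-Min=122/255
L = (Max+Min)/2 = (131+9)/510 = 140/510 = 0.27450… → L = 27.5%
L ≤ 0.5 → S = Δ/(Max+Min) = 122/(131+9) = 122/140 = 0.87142… → S = 87.1%
(the 1/255 factors cancel in S and H, so raw channel differences can be used)
Max is G' → H = 60 × ((B-R)/Δ + 2) = 60 × ((94-9)/122 + 2)
  85/122 + 2 = 0.6967… + 2 = 2.6967…
  H = 60 × 2.6967… = 161.803…° → H = 161.8°
= HSL(161.8°, 87.1%, 27.5%)


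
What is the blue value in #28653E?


Color: #28653E
R = 28 = 40
G = 65 = 101
B = 3E = 62
Blue = 62


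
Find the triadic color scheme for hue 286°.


Triadic: equally spaced at 120° intervals
H1 = 286°
H2 = (286 + 120) mod 360 = 46°
H3 = (286 + 240) mod 360 = 166°
Triadic = 286°, 46°, 166°


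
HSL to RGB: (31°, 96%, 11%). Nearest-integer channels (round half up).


H=31°, S=0.96, L=0.11
C = (1-|2L-1|)×S = (1-|-0.78|)×0.96 = 0.2112
H' = H/60 = 31/60 ≈ 0.5167; X = C×(1-|H' mod 2 - 1|) = 0.10912
m = L - C/2 = 0.11 - 0.1056 = 0.0044
Sector ⌊H'⌋ = 0 → (R',G',B') = (0.2112, 0.10912, 0.0)
RGB = ((R'+m)×255, (G'+m)×255, (B'+m)×255) = (54.978, 28.9476, 1.122)
Round half up → RGB(55, 29, 1)
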